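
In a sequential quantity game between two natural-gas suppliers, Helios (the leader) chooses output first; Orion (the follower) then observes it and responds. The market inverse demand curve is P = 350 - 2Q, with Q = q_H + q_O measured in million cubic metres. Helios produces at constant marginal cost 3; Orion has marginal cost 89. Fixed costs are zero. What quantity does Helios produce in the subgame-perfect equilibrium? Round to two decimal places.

The follower Orion best-responds to any q_H: π_O = (350 - 2Q)q_O - 89q_O.
Setting the follower's marginal profit to zero, 261 - 2q_H - 4q_O = 0, i.e. q_O = (261 - 2q_H)/4.
The leader anticipates this reaction. Substituting into P = 350 - 2Q gives P = 439/2 - q_H, so π_H = (439/2 - q_H)q_H - 3q_H.
Leader FOC: 433/2 - 2q_H = 0, so q_H = 433/4.
Then q_O = (261 - 2·(433/4))/4 = 89/8.

108.25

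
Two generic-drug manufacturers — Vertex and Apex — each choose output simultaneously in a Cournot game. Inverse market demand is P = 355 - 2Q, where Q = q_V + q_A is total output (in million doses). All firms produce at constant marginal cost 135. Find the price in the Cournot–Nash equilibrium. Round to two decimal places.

208.33

A representative firm's profit is π_i = q_i(355 - 2Q) - 135q_i.
First-order condition (treating rivals' output as given): 220 - 4q_i - 2q_j = 0.
By symmetry each firm produces the same amount; substituting q_j = q_i yields q_i = 220/6 = 110/3.
Total output Q = 220/3, so price P = 355 - 2·(220/3) = 625/3.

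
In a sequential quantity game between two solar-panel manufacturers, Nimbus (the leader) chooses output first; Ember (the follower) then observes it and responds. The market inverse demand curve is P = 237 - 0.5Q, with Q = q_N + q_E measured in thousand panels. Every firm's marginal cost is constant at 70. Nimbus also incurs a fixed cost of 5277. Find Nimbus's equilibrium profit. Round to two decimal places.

1695.25

Solve by backward induction. Given q_N, the follower Ember maximises π_E = (237 - (1/2)q_N - (1/2)q_E)q_E - 70q_E.
∂π_E/∂q_E = 167 - (1/2)q_N - q_E = 0 gives the reaction function q_E = (167 - (1/2)q_N).
Nimbus substitutes q_E(q_N) into its own profit: π_N = q_N(237 - (1/2)q_N - (167 - (1/2)q_N)/2) - 70q_N = (307/2 - (1/4)q_N)q_N - 70q_N.
The leader's first-order condition 167/2 - (1/2)q_N = 0 yields q_N = 167.
Then q_E = (167 - (1/2)·167) = 167/2.
Price P = 237 - (1/2)·(501/2) = 447/4.
Nimbus's profit: (447/4 - 70)·167 - 5277 = 1695.2500.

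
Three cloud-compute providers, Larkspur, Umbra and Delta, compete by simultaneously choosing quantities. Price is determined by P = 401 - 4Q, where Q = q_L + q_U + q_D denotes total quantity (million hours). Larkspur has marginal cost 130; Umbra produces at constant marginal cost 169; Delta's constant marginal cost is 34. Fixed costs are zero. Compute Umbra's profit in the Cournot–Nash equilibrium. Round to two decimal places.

52.56

Larkspur's profit: π_L = (401 - 4Q)q_L - (130q_L). Setting ∂π_L/∂q_L = 0: 271 - 8q_L - 4(q_U + q_D) = 0.
Umbra's first-order condition: 232 - 8q_U - 4(q_L + q_D) = 0.
Delta's first-order condition: 367 - 8q_D - 4(q_L + q_U) = 0.
Adding the 3 first-order conditions: 870 − 16Q = 0, so Q = 435/8.
Back-substituting: q_L = (271 − 435/2)/4 = 107/8, q_U = (232 − 435/2)/4 = 29/8, q_D = (367 − 435/2)/4 = 299/8.
Price P = 401 - 4·(435/8) = 367/2.
Umbra's profit: (367/2 - 169)·(29/8) = 841/16.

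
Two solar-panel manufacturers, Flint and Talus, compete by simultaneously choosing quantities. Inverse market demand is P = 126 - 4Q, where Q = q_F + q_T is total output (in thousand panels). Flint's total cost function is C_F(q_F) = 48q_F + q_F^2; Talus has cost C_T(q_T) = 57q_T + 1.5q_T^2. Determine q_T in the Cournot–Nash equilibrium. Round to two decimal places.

4.02

Flint's profit: π_F = (126 - 4Q)q_F - (48q_F + q_F²). Setting ∂π_F/∂q_F = 0: 78 - 10q_F - 4(q_T) = 0.
Talus's profit: π_T = (126 - 4Q)q_T - (57q_T + (3/2)q_T²). Setting ∂π_T/∂q_T = 0: 69 - 11q_T - 4(q_F) = 0.
So q_F = (78 - 4q_T)/10 and q_T = (69 - 4q_F)/11.
Solving the pair: q_F = 291/47, q_T = 189/47.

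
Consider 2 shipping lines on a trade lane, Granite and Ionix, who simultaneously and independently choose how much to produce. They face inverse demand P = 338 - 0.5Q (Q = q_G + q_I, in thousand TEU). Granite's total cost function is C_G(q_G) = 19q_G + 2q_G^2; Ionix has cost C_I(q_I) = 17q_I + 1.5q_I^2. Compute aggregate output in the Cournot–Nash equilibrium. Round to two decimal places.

Granite's profit: π_G = (338 - 0.5Q)q_G - (19q_G + 2q_G²). Setting ∂π_G/∂q_G = 0: 319 - 5q_G - (1/2)(q_I) = 0.
Ionix's first-order condition: 321 - 4q_I - (1/2)(q_G) = 0.
Best responses: q_G = (319 - (1/2)q_I)/5, q_I = (321 - (1/2)q_G)/4.
Substituting one into the other gives q_G = 56.4810 and q_I = 73.1899.
Total output Q = 56.4810 + 73.1899 = 129.6709.

129.67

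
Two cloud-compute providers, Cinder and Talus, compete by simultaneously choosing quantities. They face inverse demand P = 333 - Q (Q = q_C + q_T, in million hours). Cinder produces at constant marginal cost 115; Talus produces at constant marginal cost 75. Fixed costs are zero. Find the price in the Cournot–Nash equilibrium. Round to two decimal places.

174.33

Cinder's profit: π_C = (333 - Q)q_C - (115q_C). Setting ∂π_C/∂q_C = 0: 218 - 2q_C - (q_T) = 0.
Talus's first-order condition: 258 - 2q_T - (q_C) = 0.
Best responses: q_C = (218 - q_T)/2, q_T = (258 - q_C)/2.
Substituting one into the other gives q_C = 178/3 and q_T = 298/3.
Total output Q = 476/3, so price P = 333 - 476/3 = 523/3.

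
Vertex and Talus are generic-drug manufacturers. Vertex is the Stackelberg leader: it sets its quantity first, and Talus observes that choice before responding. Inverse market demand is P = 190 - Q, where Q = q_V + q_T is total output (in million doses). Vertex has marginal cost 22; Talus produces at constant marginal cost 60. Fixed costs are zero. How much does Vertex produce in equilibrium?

103

Solve by backward induction. Given q_V, the follower Talus maximises π_T = (190 - q_V - q_T)q_T - 60q_T.
Follower FOC: 130 - q_V - 2q_T = 0, so q_T(q_V) = (130 - q_V)/2.
Vertex substitutes q_T(q_V) into its own profit: π_V = q_V(190 - q_V - (130 - q_V)/2) - 22q_V = (125 - (1/2)q_V)q_V - 22q_V.
Maximising: ∂π_V/∂q_V = 103 - q_V = 0, giving q_V = 103.
Then q_T = (130 - 103)/2 = 27/2.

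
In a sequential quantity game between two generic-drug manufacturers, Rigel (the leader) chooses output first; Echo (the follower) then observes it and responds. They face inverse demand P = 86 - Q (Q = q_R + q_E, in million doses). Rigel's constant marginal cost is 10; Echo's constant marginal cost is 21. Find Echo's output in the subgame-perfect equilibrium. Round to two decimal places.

10.75

The follower Echo best-responds to any q_R: π_E = (86 - Q)q_E - 21q_E.
Follower FOC: 65 - q_R - 2q_E = 0, so q_E(q_R) = (65 - q_R)/2.
Rigel substitutes q_E(q_R) into its own profit: π_R = q_R(86 - q_R - (65 - q_R)/2) - 10q_R = (107/2 - (1/2)q_R)q_R - 10q_R.
The leader's first-order condition 87/2 - q_R = 0 yields q_R = 87/2.
Then q_E = (65 - 87/2)/2 = 43/4.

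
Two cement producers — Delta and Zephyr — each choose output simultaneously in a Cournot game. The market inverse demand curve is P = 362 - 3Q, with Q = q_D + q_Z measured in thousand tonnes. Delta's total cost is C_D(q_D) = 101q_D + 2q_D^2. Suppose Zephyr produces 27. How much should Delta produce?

With the rival's output fixed at 27, Delta's profit is π_D = (362 - 3·27 - 3q_D)q_D - (101q_D + 2q_D²) = (281 - 3q_D)q_D - (101q_D + 2q_D²).
∂π_D/∂q_D = 180 - 10q_D = 0, so q_D = 18.

18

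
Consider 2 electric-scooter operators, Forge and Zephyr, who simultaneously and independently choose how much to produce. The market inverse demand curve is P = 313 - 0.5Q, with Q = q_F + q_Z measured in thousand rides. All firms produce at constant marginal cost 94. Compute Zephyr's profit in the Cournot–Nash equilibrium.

A representative firm's profit is π_i = q_i(313 - 0.5Q) - 94q_i.
First-order condition (treating rivals' output as given): 219 - q_i - (1/2)q_j = 0.
With identical firms every q_j equals q_i, so q_j = q_i and 219 = (3/2)q_i, giving q_i = 146.
Price P = 313 - (1/2)·292 = 167.
Zephyr's profit: (167 - 94)·146 = 10658.

10658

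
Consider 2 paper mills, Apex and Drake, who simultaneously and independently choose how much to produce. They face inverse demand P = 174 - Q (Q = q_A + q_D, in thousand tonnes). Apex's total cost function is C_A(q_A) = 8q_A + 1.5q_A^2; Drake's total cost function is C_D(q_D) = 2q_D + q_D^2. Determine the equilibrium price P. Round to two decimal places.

111.58

Apex's profit: π_A = (174 - Q)q_A - (8q_A + (3/2)q_A²). Setting ∂π_A/∂q_A = 0: 166 - 5q_A - (q_D) = 0.
Drake's profit: π_D = (174 - Q)q_D - (2q_D + q_D²). Setting ∂π_D/∂q_D = 0: 172 - 4q_D - (q_A) = 0.
Rearranging gives the reaction functions q_A = (166 - q_D)/5 and q_D = (172 - q_A)/4.
Solving the pair: q_A = 492/19, q_D = 694/19.
Total output Q = 1186/19, so price P = 174 - 1186/19 = 111.5789.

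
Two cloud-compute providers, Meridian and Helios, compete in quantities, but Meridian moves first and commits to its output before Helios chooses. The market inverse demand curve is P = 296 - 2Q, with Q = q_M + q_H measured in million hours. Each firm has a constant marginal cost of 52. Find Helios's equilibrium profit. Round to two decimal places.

Solve by backward induction. Given q_M, the follower Helios maximises π_H = (296 - 2q_M - 2q_H)q_H - 52q_H.
Follower FOC: 244 - 2q_M - 4q_H = 0, so q_H(q_M) = (244 - 2q_M)/4.
Meridian substitutes q_H(q_M) into its own profit: π_M = q_M(296 - 2q_M - (244 - 2q_M)/2) - 52q_M = (174 - q_M)q_M - 52q_M.
The leader's first-order condition 122 - 2q_M = 0 yields q_M = 61.
Then q_H = (244 - 2·61)/4 = 61/2.
Price P = 296 - 2·(183/2) = 113.
Helios's profit: (113 - 52)·(61/2) = 1860.5000.

1860.50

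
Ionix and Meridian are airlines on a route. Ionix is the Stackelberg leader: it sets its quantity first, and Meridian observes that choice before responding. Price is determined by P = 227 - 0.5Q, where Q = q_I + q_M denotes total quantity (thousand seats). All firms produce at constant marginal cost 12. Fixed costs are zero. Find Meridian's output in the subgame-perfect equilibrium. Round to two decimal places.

The follower Meridian best-responds to any q_I: π_M = (227 - 0.5Q)q_M - 12q_M.
Follower FOC: 215 - (1/2)q_I - q_M = 0, so q_M(q_I) = (215 - (1/2)q_I).
The leader anticipates this reaction. Substituting into P = 227 - 0.5Q gives P = 239/2 - (1/4)q_I, so π_I = (239/2 - (1/4)q_I)q_I - 12q_I.
The leader's first-order condition 215/2 - (1/2)q_I = 0 yields q_I = 215.
Then q_M = (215 - (1/2)·215) = 215/2.

107.50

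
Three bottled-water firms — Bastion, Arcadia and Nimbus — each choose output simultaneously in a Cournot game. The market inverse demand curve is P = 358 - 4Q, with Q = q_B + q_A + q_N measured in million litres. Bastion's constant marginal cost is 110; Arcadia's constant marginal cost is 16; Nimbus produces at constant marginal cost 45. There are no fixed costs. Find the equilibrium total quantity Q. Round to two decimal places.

56.44

Bastion's profit: π_B = (358 - 4Q)q_B - (110q_B). Setting ∂π_B/∂q_B = 0: 248 - 8q_B - 4(q_A + q_N) = 0.
Arcadia's profit: π_A = (358 - 4Q)q_A - (16q_A). Setting ∂π_A/∂q_A = 0: 342 - 8q_A - 4(q_B + q_N) = 0.
Nimbus's first-order condition: 313 - 8q_N - 4(q_B + q_A) = 0.
Adding the 3 first-order conditions: 903 − 16Q = 0, so Q = 903/16.
Back-substituting: q_B = (248 − 903/4)/4 = 89/16, q_A = (342 − 903/4)/4 = 465/16, q_N = (313 − 903/4)/4 = 349/16.
Total output Q = 89/16 + 465/16 + 349/16 = 903/16.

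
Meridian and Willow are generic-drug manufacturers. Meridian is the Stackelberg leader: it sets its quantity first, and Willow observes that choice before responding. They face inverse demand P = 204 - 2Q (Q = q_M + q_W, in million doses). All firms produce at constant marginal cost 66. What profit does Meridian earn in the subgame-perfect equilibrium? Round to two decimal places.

The follower Willow best-responds to any q_M: π_W = (204 - 2Q)q_W - 66q_W.
Setting the follower's marginal profit to zero, 138 - 2q_M - 4q_W = 0, i.e. q_W = (138 - 2q_M)/4.
The leader anticipates this reaction. Substituting into P = 204 - 2Q gives P = 135 - q_M, so π_M = (135 - q_M)q_M - 66q_M.
Maximising: ∂π_M/∂q_M = 69 - 2q_M = 0, giving q_M = 69/2.
Then q_W = (138 - 2·(69/2))/4 = 69/4.
Price P = 204 - 2·(207/4) = 201/2.
Meridian's profit: (201/2 - 66)·(69/2) = 1190.2500.

1190.25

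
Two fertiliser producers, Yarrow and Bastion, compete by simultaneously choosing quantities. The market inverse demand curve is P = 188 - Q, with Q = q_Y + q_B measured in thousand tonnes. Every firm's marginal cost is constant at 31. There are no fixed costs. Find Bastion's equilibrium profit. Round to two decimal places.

2738.78

Each firm earns π_i = (188 - Q)q_i - 31q_i.
Setting ∂π_i/∂q_i = 0 with rivals' quantities fixed: 157 - 2q_i - q_j = 0.
With identical firms every q_j equals q_i, so q_j = q_i and 157 = 3q_i, giving q_i = 157/3.
Price P = 188 - 314/3 = 250/3.
Bastion's profit: (250/3 - 31)·(157/3) = 2738.7778.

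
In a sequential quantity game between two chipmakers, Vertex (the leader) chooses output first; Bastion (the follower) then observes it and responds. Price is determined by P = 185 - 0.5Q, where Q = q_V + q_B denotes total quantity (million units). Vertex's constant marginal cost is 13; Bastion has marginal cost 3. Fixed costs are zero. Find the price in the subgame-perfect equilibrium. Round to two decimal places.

53.50

Solve by backward induction. Given q_V, the follower Bastion maximises π_B = (185 - (1/2)q_V - (1/2)q_B)q_B - 3q_B.
Setting the follower's marginal profit to zero, 182 - (1/2)q_V - q_B = 0, i.e. q_B = (182 - (1/2)q_V).
Vertex substitutes q_B(q_V) into its own profit: π_V = q_V(185 - (1/2)q_V - (182 - (1/2)q_V)/2) - 13q_V = (94 - (1/4)q_V)q_V - 13q_V.
The leader's first-order condition 81 - (1/2)q_V = 0 yields q_V = 162.
Then q_B = (182 - (1/2)·162) = 101.
Total output Q = 263, so price P = 185 - (1/2)·263 = 107/2.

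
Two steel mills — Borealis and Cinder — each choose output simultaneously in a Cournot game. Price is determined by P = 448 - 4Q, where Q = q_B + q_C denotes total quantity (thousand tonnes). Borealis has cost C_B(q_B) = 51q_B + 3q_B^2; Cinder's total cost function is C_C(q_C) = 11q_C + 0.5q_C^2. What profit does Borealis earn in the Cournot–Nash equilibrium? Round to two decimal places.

1926.81

Borealis's profit: π_B = (448 - 4Q)q_B - (51q_B + 3q_B²). Setting ∂π_B/∂q_B = 0: 397 - 14q_B - 4(q_C) = 0.
Cinder's first-order condition: 437 - 9q_C - 4(q_B) = 0.
Best responses: q_B = (397 - 4q_C)/14, q_C = (437 - 4q_B)/9.
Substituting one into the other gives q_B = 365/22 and q_C = 453/11.
Price P = 448 - 4·(1271/22) = 216.9091.
Borealis's profit: 216.9091·(365/22) - 51·(365/22) - 3(365/22)² = 1926.8079.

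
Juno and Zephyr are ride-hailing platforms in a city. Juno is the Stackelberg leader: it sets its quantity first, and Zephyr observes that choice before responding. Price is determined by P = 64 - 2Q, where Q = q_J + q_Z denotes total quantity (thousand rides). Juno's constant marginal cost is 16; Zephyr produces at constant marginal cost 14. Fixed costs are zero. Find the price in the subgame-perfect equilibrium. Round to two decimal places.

Solve by backward induction. Given q_J, the follower Zephyr maximises π_Z = (64 - 2q_J - 2q_Z)q_Z - 14q_Z.
Follower FOC: 50 - 2q_J - 4q_Z = 0, so q_Z(q_J) = (50 - 2q_J)/4.
The leader anticipates this reaction. Substituting into P = 64 - 2Q gives P = 39 - q_J, so π_J = (39 - q_J)q_J - 16q_J.
Maximising: ∂π_J/∂q_J = 23 - 2q_J = 0, giving q_J = 23/2.
Then q_Z = (50 - 2·(23/2))/4 = 27/4.
Total output Q = 73/4, so price P = 64 - 2·(73/4) = 55/2.

27.50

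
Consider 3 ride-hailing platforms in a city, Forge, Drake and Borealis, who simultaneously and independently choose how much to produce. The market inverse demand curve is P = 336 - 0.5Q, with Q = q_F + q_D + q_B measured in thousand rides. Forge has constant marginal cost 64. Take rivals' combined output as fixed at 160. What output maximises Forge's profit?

192

With rivals' combined output fixed at 160, Forge's profit is π_F = (336 - (1/2)·160 - (1/2)q_F)q_F - (64q_F) = (256 - (1/2)q_F)q_F - (64q_F).
∂π_F/∂q_F = 192 - q_F = 0, so q_F = 192.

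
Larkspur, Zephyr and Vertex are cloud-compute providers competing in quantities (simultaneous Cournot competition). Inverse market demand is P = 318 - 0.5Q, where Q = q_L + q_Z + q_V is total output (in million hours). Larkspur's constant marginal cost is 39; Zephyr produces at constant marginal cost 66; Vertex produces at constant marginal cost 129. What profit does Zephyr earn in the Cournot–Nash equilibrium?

10368

Larkspur's profit: π_L = (318 - 0.5Q)q_L - (39q_L). Setting ∂π_L/∂q_L = 0: 279 - q_L - (1/2)(q_Z + q_V) = 0.
Zephyr's profit: π_Z = (318 - 0.5Q)q_Z - (66q_Z). Setting ∂π_Z/∂q_Z = 0: 252 - q_Z - (1/2)(q_L + q_V) = 0.
Vertex's first-order condition: 189 - q_V - (1/2)(q_L + q_Z) = 0.
Adding the 3 conditions: 720 − Q − Q = 0, i.e. Q = 360.
Back-substituting: q_L = (279 − 180)/(1/2) = 198, q_Z = (252 − 180)/(1/2) = 144, q_V = (189 − 180)/(1/2) = 18.
Price P = 318 - (1/2)·360 = 138.
Zephyr's profit: (138 - 66)·144 = 10368.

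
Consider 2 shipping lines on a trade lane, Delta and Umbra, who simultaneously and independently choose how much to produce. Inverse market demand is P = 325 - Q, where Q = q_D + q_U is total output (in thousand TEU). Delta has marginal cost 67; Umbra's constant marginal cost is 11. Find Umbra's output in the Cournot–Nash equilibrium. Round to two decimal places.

123.33

Delta's profit: π_D = (325 - Q)q_D - (67q_D). Setting ∂π_D/∂q_D = 0: 258 - 2q_D - (q_U) = 0.
Umbra's profit: π_U = (325 - Q)q_U - (11q_U). Setting ∂π_U/∂q_U = 0: 314 - 2q_U - (q_D) = 0.
So q_D = (258 - q_U)/2 and q_U = (314 - q_D)/2.
Solving the pair: q_D = 202/3, q_U = 370/3.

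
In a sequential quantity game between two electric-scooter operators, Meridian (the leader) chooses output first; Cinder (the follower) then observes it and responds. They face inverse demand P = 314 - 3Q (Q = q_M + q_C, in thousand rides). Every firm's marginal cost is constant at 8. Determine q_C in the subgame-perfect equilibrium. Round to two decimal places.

25.50

Solve by backward induction. Given q_M, the follower Cinder maximises π_C = (314 - 3q_M - 3q_C)q_C - 8q_C.
Follower FOC: 306 - 3q_M - 6q_C = 0, so q_C(q_M) = (306 - 3q_M)/6.
Meridian substitutes q_C(q_M) into its own profit: π_M = q_M(314 - 3q_M - (306 - 3q_M)/2) - 8q_M = (161 - (3/2)q_M)q_M - 8q_M.
The leader's first-order condition 153 - 3q_M = 0 yields q_M = 51.
Then q_C = (306 - 3·51)/6 = 51/2.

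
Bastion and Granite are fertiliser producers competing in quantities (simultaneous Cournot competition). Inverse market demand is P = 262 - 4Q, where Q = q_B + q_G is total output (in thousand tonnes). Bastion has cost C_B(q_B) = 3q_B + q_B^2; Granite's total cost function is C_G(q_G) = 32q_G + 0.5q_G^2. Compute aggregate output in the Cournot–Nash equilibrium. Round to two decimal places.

Bastion's profit: π_B = (262 - 4Q)q_B - (3q_B + q_B²). Setting ∂π_B/∂q_B = 0: 259 - 10q_B - 4(q_G) = 0.
Granite's profit: π_G = (262 - 4Q)q_G - (32q_G + (1/2)q_G²). Setting ∂π_G/∂q_G = 0: 230 - 9q_G - 4(q_B) = 0.
Rearranging gives the reaction functions q_B = (259 - 4q_G)/10 and q_G = (230 - 4q_B)/9.
Solving the pair: q_B = 1411/74, q_G = 632/37.
Total output Q = 1411/74 + 632/37 = 36.1486.

36.15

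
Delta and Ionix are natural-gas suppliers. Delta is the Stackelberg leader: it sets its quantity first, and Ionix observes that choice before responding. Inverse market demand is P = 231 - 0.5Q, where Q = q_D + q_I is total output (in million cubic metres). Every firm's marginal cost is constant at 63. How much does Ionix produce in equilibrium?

The follower Ionix best-responds to any q_D: π_I = (231 - 0.5Q)q_I - 63q_I.
Follower FOC: 168 - (1/2)q_D - q_I = 0, so q_I(q_D) = (168 - (1/2)q_D).
Delta substitutes q_I(q_D) into its own profit: π_D = q_D(231 - (1/2)q_D - (168 - (1/2)q_D)/2) - 63q_D = (147 - (1/4)q_D)q_D - 63q_D.
Maximising: ∂π_D/∂q_D = 84 - (1/2)q_D = 0, giving q_D = 168.
Then q_I = (168 - (1/2)·168) = 84.

84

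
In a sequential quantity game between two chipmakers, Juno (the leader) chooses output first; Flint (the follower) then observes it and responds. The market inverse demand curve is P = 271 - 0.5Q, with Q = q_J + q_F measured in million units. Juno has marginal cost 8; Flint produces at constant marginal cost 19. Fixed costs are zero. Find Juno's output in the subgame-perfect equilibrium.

274

The follower Flint best-responds to any q_J: π_F = (271 - 0.5Q)q_F - 19q_F.
Follower FOC: 252 - (1/2)q_J - q_F = 0, so q_F(q_J) = (252 - (1/2)q_J).
Juno substitutes q_F(q_J) into its own profit: π_J = q_J(271 - (1/2)q_J - (252 - (1/2)q_J)/2) - 8q_J = (145 - (1/4)q_J)q_J - 8q_J.
Leader FOC: 137 - (1/2)q_J = 0, so q_J = 274.
Then q_F = (252 - (1/2)·274) = 115.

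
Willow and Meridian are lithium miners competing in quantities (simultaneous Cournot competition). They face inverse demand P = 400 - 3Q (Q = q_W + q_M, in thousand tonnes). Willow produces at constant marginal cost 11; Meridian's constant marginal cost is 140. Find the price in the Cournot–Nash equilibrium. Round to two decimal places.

183.67

Willow's profit: π_W = (400 - 3Q)q_W - (11q_W). Setting ∂π_W/∂q_W = 0: 389 - 6q_W - 3(q_M) = 0.
Meridian's profit: π_M = (400 - 3Q)q_M - (140q_M). Setting ∂π_M/∂q_M = 0: 260 - 6q_M - 3(q_W) = 0.
Best responses: q_W = (389 - 3q_M)/6, q_M = (260 - 3q_W)/6.
Substituting one into the other gives q_W = 518/9 and q_M = 131/9.
Total output Q = 649/9, so price P = 400 - 3·(649/9) = 551/3.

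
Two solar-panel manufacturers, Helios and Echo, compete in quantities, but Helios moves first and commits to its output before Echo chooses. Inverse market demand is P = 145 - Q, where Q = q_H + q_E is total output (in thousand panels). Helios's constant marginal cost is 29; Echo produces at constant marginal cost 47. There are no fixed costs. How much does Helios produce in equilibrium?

67

The follower Echo best-responds to any q_H: π_E = (145 - Q)q_E - 47q_E.
Follower FOC: 98 - q_H - 2q_E = 0, so q_E(q_H) = (98 - q_H)/2.
Helios substitutes q_E(q_H) into its own profit: π_H = q_H(145 - q_H - (98 - q_H)/2) - 29q_H = (96 - (1/2)q_H)q_H - 29q_H.
The leader's first-order condition 67 - q_H = 0 yields q_H = 67.
Then q_E = (98 - 67)/2 = 31/2.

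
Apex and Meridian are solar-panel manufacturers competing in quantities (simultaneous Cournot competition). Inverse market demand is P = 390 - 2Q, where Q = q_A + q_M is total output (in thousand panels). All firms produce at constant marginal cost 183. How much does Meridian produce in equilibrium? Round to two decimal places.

34.50

Each firm earns π_i = (390 - 2Q)q_i - 183q_i.
Setting ∂π_i/∂q_i = 0 with rivals' quantities fixed: 207 - 4q_i - 2q_j = 0.
By symmetry each firm produces the same amount; substituting q_j = q_i yields q_i = 207/6 = 69/2.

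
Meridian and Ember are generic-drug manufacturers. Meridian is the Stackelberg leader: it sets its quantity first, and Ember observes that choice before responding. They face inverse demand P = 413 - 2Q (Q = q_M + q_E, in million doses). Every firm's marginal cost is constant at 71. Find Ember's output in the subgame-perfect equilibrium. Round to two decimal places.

The follower Ember best-responds to any q_M: π_E = (413 - 2Q)q_E - 71q_E.
Follower FOC: 342 - 2q_M - 4q_E = 0, so q_E(q_M) = (342 - 2q_M)/4.
Meridian substitutes q_E(q_M) into its own profit: π_M = q_M(413 - 2q_M - (342 - 2q_M)/2) - 71q_M = (242 - q_M)q_M - 71q_M.
Leader FOC: 171 - 2q_M = 0, so q_M = 171/2.
Then q_E = (342 - 2·(171/2))/4 = 171/4.

42.75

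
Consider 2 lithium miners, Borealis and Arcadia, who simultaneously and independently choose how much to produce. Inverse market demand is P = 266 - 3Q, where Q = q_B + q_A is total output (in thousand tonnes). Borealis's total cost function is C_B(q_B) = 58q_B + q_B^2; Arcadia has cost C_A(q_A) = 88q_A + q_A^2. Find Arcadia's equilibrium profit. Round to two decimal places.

Borealis's profit: π_B = (266 - 3Q)q_B - (58q_B + q_B²). Setting ∂π_B/∂q_B = 0: 208 - 8q_B - 3(q_A) = 0.
Arcadia's profit: π_A = (266 - 3Q)q_A - (88q_A + q_A²). Setting ∂π_A/∂q_A = 0: 178 - 8q_A - 3(q_B) = 0.
Rearranging gives the reaction functions q_B = (208 - 3q_A)/8 and q_A = (178 - 3q_B)/8.
Solving the pair: q_B = 226/11, q_A = 160/11.
Price P = 266 - 3·(386/11) = 1768/11.
Arcadia's profit: (1768/11)·(160/11) - 88·(160/11) - (160/11)² = 846.2810.

846.28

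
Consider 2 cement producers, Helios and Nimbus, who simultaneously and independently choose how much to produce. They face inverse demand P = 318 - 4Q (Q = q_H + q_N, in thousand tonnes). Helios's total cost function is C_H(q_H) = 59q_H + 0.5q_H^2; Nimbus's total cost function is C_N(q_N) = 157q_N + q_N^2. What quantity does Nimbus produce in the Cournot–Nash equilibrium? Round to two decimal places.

5.58

Helios's profit: π_H = (318 - 4Q)q_H - (59q_H + (1/2)q_H²). Setting ∂π_H/∂q_H = 0: 259 - 9q_H - 4(q_N) = 0.
Nimbus's profit: π_N = (318 - 4Q)q_N - (157q_N + q_N²). Setting ∂π_N/∂q_N = 0: 161 - 10q_N - 4(q_H) = 0.
Rearranging gives the reaction functions q_H = (259 - 4q_N)/9 and q_N = (161 - 4q_H)/10.
Solving the pair: q_H = 973/37, q_N = 413/74.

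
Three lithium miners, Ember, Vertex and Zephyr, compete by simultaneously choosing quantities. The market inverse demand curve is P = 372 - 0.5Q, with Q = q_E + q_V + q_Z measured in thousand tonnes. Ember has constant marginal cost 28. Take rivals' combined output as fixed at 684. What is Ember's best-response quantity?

With rivals' combined output fixed at 684, Ember's profit is π_E = (372 - (1/2)·684 - (1/2)q_E)q_E - (28q_E) = (30 - (1/2)q_E)q_E - (28q_E).
∂π_E/∂q_E = 2 - q_E = 0, so q_E = 2.

2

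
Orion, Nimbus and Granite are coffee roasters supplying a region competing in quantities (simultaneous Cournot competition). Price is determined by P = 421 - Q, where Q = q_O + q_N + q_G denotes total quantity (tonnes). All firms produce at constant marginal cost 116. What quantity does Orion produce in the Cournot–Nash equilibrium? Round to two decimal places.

Each firm earns π_i = (421 - Q)q_i - 116q_i.
Setting ∂π_i/∂q_i = 0 with rivals' quantities fixed: 305 - 2q_i - Σ_{j≠i} q_j = 0.
By symmetry each firm produces the same amount; substituting Σ_{j≠i} q_j = 2q_i yields q_i = 305/4.

76.25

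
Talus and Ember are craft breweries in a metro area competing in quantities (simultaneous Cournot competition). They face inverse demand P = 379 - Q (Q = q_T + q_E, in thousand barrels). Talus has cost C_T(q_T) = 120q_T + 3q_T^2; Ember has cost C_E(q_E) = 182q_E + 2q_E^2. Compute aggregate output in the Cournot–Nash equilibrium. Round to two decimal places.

Talus's profit: π_T = (379 - Q)q_T - (120q_T + 3q_T²). Setting ∂π_T/∂q_T = 0: 259 - 8q_T - (q_E) = 0.
Ember's profit: π_E = (379 - Q)q_E - (182q_E + 2q_E²). Setting ∂π_E/∂q_E = 0: 197 - 6q_E - (q_T) = 0.
So q_T = (259 - q_E)/8 and q_E = (197 - q_T)/6.
Solving the pair: q_T = 1357/47, q_E = 1317/47.
Total output Q = 1357/47 + 1317/47 = 56.8936.

56.89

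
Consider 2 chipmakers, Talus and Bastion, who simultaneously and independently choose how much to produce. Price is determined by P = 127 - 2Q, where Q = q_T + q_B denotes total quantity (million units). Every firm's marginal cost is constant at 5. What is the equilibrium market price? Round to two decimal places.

45.67

Each firm earns π_i = (127 - 2Q)q_i - 5q_i.
Setting ∂π_i/∂q_i = 0 with rivals' quantities fixed: 122 - 4q_i - 2q_j = 0.
By symmetry each firm produces the same amount; substituting q_j = q_i yields q_i = 122/6 = 61/3.
Total output Q = 122/3, so price P = 127 - 2·(122/3) = 137/3.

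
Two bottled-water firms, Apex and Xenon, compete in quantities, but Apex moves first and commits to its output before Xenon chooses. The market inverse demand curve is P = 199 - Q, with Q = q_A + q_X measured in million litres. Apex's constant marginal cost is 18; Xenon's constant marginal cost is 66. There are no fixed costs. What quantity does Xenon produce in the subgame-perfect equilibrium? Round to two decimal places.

9.25

Solve by backward induction. Given q_A, the follower Xenon maximises π_X = (199 - q_A - q_X)q_X - 66q_X.
∂π_X/∂q_X = 133 - q_A - 2q_X = 0 gives the reaction function q_X = (133 - q_A)/2.
Apex substitutes q_X(q_A) into its own profit: π_A = q_A(199 - q_A - (133 - q_A)/2) - 18q_A = (265/2 - (1/2)q_A)q_A - 18q_A.
Maximising: ∂π_A/∂q_A = 229/2 - q_A = 0, giving q_A = 229/2.
Then q_X = (133 - 229/2)/2 = 37/4.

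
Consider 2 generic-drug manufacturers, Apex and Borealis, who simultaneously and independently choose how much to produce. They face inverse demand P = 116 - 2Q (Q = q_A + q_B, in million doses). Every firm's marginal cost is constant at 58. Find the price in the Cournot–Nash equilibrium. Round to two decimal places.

Each firm earns π_i = (116 - 2Q)q_i - 58q_i.
First-order condition (treating rivals' output as given): 58 - 4q_i - 2q_j = 0.
By symmetry each firm produces the same amount; substituting q_j = q_i yields q_i = 58/6 = 29/3.
Total output Q = 58/3, so price P = 116 - 2·(58/3) = 232/3.

77.33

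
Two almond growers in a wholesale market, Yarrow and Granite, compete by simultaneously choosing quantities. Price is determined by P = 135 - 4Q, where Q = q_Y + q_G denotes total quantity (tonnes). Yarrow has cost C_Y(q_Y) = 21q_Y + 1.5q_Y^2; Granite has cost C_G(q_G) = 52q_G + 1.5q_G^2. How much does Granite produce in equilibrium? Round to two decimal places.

4.35

Yarrow's profit: π_Y = (135 - 4Q)q_Y - (21q_Y + (3/2)q_Y²). Setting ∂π_Y/∂q_Y = 0: 114 - 11q_Y - 4(q_G) = 0.
Granite's first-order condition: 83 - 11q_G - 4(q_Y) = 0.
Best responses: q_Y = (114 - 4q_G)/11, q_G = (83 - 4q_Y)/11.
Solving the pair: q_Y = 922/105, q_G = 457/105.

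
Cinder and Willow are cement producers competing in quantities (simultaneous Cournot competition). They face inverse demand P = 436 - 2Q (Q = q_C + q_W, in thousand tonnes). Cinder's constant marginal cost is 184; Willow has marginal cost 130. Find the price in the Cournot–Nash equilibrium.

250

Cinder's profit: π_C = (436 - 2Q)q_C - (184q_C). Setting ∂π_C/∂q_C = 0: 252 - 4q_C - 2(q_W) = 0.
Willow's first-order condition: 306 - 4q_W - 2(q_C) = 0.
Rearranging gives the reaction functions q_C = (252 - 2q_W)/4 and q_W = (306 - 2q_C)/4.
Solving the pair: q_C = 33, q_W = 60.
Total output Q = 93, so price P = 436 - 2·93 = 250.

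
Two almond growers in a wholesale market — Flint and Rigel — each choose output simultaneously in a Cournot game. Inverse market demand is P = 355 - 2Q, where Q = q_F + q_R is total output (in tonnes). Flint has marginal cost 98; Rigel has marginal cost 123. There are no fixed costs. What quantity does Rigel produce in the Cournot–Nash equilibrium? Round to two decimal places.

Flint's profit: π_F = (355 - 2Q)q_F - (98q_F). Setting ∂π_F/∂q_F = 0: 257 - 4q_F - 2(q_R) = 0.
Rigel's first-order condition: 232 - 4q_R - 2(q_F) = 0.
So q_F = (257 - 2q_R)/4 and q_R = (232 - 2q_F)/4.
Solving the pair: q_F = 47, q_R = 69/2.

34.50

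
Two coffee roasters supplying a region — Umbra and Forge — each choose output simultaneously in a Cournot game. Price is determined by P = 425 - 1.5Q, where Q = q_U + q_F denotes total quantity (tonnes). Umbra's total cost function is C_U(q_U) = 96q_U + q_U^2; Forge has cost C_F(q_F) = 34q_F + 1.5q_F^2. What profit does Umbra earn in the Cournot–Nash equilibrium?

Umbra's profit: π_U = (425 - 1.5Q)q_U - (96q_U + q_U²). Setting ∂π_U/∂q_U = 0: 329 - 5q_U - (3/2)(q_F) = 0.
Forge's profit: π_F = (425 - 1.5Q)q_F - (34q_F + (3/2)q_F²). Setting ∂π_F/∂q_F = 0: 391 - 6q_F - (3/2)(q_U) = 0.
So q_U = (329 - (3/2)q_F)/5 and q_F = (391 - (3/2)q_U)/6.
Substituting one into the other gives q_U = 50 and q_F = 158/3.
Price P = 425 - (3/2)·(308/3) = 271.
Umbra's profit: 271·50 - 96·50 - 50² = 6250.

6250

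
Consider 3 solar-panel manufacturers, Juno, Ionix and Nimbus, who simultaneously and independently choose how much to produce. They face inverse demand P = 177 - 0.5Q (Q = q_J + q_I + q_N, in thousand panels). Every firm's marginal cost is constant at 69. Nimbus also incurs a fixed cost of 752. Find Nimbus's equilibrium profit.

A representative firm's profit is π_i = q_i(177 - 0.5Q) - 69q_i.
Setting ∂π_i/∂q_i = 0 with rivals' quantities fixed: 108 - q_i - (1/2)·Σ_{j≠i} q_j = 0.
By symmetry each firm produces the same amount; substituting Σ_{j≠i} q_j = 2q_i yields q_i = 108/2 = 54.
Price P = 177 - (1/2)·162 = 96.
Nimbus's profit: (96 - 69)·54 - 752 = 706.

706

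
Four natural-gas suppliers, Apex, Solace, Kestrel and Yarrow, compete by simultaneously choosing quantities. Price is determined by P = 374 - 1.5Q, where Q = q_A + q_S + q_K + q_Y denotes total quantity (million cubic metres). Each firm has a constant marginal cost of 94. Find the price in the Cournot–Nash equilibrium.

150

A representative firm's profit is π_i = q_i(374 - 1.5Q) - 94q_i.
First-order condition (treating rivals' output as given): 280 - 3q_i - (3/2)·Σ_{j≠i} q_j = 0.
By symmetry each firm produces the same amount; substituting Σ_{j≠i} q_j = 3q_i yields q_i = 280/(15/2) = 112/3.
Total output Q = 448/3, so price P = 374 - (3/2)·(448/3) = 150.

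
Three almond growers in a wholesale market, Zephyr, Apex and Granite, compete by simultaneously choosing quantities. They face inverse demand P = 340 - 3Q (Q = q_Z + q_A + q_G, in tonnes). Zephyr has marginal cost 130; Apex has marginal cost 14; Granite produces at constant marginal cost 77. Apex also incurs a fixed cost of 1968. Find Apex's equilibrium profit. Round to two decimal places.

Zephyr's profit: π_Z = (340 - 3Q)q_Z - (130q_Z). Setting ∂π_Z/∂q_Z = 0: 210 - 6q_Z - 3(q_A + q_G) = 0.
Apex's first-order condition: 326 - 6q_A - 3(q_Z + q_G) = 0.
Granite's profit: π_G = (340 - 3Q)q_G - (77q_G). Setting ∂π_G/∂q_G = 0: 263 - 6q_G - 3(q_Z + q_A) = 0.
Adding the 3 first-order conditions: 799 − 12Q = 0, so Q = 799/12.
Back-substituting: q_Z = (210 − 799/4)/3 = 41/12, q_A = (326 − 799/4)/3 = 505/12, q_G = (263 − 799/4)/3 = 253/12.
Price P = 340 - 3·(799/12) = 561/4.
Apex's profit: (561/4 - 14)·(505/12) - 1968 = 3345.0208.

3345.02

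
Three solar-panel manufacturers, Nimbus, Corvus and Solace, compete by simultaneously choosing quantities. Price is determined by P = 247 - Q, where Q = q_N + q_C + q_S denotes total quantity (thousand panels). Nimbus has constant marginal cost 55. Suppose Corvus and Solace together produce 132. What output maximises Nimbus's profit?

30

With rivals' combined output fixed at 132, Nimbus's profit is π_N = (247 - 132 - q_N)q_N - (55q_N) = (115 - q_N)q_N - (55q_N).
∂π_N/∂q_N = 60 - 2q_N = 0, so q_N = 30.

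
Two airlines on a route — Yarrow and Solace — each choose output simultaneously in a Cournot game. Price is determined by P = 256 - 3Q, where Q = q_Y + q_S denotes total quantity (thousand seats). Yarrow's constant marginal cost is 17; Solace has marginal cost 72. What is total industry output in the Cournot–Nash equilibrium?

47

Yarrow's profit: π_Y = (256 - 3Q)q_Y - (17q_Y). Setting ∂π_Y/∂q_Y = 0: 239 - 6q_Y - 3(q_S) = 0.
Solace's first-order condition: 184 - 6q_S - 3(q_Y) = 0.
Rearranging gives the reaction functions q_Y = (239 - 3q_S)/6 and q_S = (184 - 3q_Y)/6.
Substituting one into the other gives q_Y = 98/3 and q_S = 43/3.
Total output Q = 98/3 + 43/3 = 47.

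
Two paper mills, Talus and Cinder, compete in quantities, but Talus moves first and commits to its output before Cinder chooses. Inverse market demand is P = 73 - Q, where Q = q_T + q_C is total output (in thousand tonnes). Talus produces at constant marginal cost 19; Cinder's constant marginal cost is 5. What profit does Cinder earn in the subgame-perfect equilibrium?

The follower Cinder best-responds to any q_T: π_C = (73 - Q)q_C - 5q_C.
∂π_C/∂q_C = 68 - q_T - 2q_C = 0 gives the reaction function q_C = (68 - q_T)/2.
The leader anticipates this reaction. Substituting into P = 73 - Q gives P = 39 - (1/2)q_T, so π_T = (39 - (1/2)q_T)q_T - 19q_T.
The leader's first-order condition 20 - q_T = 0 yields q_T = 20.
Then q_C = (68 - 20)/2 = 24.
Price P = 73 - 44 = 29.
Cinder's profit: (29 - 5)·24 = 576.

576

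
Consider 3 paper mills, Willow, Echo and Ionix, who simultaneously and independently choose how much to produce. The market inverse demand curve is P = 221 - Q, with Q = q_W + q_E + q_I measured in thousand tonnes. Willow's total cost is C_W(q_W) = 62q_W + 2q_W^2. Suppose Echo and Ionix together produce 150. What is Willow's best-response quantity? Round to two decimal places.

1.50

With rivals' combined output fixed at 150, Willow's profit is π_W = (221 - 150 - q_W)q_W - (62q_W + 2q_W²) = (71 - q_W)q_W - (62q_W + 2q_W²).
∂π_W/∂q_W = 9 - 6q_W = 0, so q_W = 3/2.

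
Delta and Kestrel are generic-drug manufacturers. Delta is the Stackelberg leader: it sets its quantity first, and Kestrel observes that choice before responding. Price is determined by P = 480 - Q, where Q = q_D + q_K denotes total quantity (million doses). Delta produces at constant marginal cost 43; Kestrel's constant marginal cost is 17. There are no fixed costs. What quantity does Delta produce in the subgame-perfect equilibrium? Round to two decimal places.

205.50

Solve by backward induction. Given q_D, the follower Kestrel maximises π_K = (480 - q_D - q_K)q_K - 17q_K.
∂π_K/∂q_K = 463 - q_D - 2q_K = 0 gives the reaction function q_K = (463 - q_D)/2.
Delta substitutes q_K(q_D) into its own profit: π_D = q_D(480 - q_D - (463 - q_D)/2) - 43q_D = (497/2 - (1/2)q_D)q_D - 43q_D.
Leader FOC: 411/2 - q_D = 0, so q_D = 411/2.
Then q_K = (463 - 411/2)/2 = 515/4.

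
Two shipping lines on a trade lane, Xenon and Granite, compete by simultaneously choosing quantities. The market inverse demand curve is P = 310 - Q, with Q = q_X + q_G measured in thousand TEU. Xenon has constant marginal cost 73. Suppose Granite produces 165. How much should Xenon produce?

With the rival's output fixed at 165, Xenon's profit is π_X = (310 - 165 - q_X)q_X - (73q_X) = (145 - q_X)q_X - (73q_X).
∂π_X/∂q_X = 72 - 2q_X = 0, so q_X = 36.

36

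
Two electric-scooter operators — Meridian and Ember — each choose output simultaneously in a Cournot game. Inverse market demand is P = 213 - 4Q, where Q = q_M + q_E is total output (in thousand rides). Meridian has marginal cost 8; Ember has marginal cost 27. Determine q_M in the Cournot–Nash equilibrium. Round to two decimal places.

18.67

Meridian's profit: π_M = (213 - 4Q)q_M - (8q_M). Setting ∂π_M/∂q_M = 0: 205 - 8q_M - 4(q_E) = 0.
Ember's first-order condition: 186 - 8q_E - 4(q_M) = 0.
So q_M = (205 - 4q_E)/8 and q_E = (186 - 4q_M)/8.
Solving the pair: q_M = 56/3, q_E = 167/12.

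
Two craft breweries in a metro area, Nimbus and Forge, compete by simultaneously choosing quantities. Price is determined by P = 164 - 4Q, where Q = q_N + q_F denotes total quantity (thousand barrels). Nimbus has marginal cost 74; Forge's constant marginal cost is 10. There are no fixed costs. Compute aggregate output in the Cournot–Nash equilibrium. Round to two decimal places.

Nimbus's profit: π_N = (164 - 4Q)q_N - (74q_N). Setting ∂π_N/∂q_N = 0: 90 - 8q_N - 4(q_F) = 0.
Forge's first-order condition: 154 - 8q_F - 4(q_N) = 0.
So q_N = (90 - 4q_F)/8 and q_F = (154 - 4q_N)/8.
Solving the pair: q_N = 13/6, q_F = 109/6.
Total output Q = 13/6 + 109/6 = 61/3.

20.33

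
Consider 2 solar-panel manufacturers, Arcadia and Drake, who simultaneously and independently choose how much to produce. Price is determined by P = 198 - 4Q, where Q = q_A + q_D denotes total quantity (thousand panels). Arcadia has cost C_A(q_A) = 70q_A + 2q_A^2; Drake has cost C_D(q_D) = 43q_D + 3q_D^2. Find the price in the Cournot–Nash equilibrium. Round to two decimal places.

Arcadia's profit: π_A = (198 - 4Q)q_A - (70q_A + 2q_A²). Setting ∂π_A/∂q_A = 0: 128 - 12q_A - 4(q_D) = 0.
Drake's first-order condition: 155 - 14q_D - 4(q_A) = 0.
Best responses: q_A = (128 - 4q_D)/12, q_D = (155 - 4q_A)/14.
Substituting one into the other gives q_A = 293/38 and q_D = 337/38.
Total output Q = 315/19, so price P = 198 - 4·(315/19) = 131.6842.

131.68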